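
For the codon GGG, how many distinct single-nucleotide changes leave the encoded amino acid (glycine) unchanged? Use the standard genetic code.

Position 1: none → 0 synonymous.
Position 2: none → 0 synonymous.
Position 3: GGT, GGC, GGA → 3 synonymous.
Total: 0 + 0 + 3 = 3.

3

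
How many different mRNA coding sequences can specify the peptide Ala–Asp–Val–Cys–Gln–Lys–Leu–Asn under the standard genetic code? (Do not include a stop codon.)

3072

Ala: 4 codons.
Asp: 2 codons.
Val: 4 codons.
Cys: 2 codons.
Gln: 2 codons.
Lys: 2 codons.
Leu: 6 codons.
Asn: 2 codons.
4 × 2 × 4 × 2 × 2 × 2 × 6 × 2 = 3072.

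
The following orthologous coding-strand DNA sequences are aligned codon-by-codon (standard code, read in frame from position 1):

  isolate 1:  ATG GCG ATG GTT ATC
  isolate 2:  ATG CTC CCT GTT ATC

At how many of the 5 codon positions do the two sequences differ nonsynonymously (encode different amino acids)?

2

Codon 1: ATG Met / ATG Met — identical.
Codon 2: GCG Ala / CTC Leu — nonsynonymous.
Codon 3: ATG Met / CCT Pro — nonsynonymous.
Codon 4: GTT Val / GTT Val — identical.
Codon 5: ATC Ile / ATC Ile — identical.
Nonsynonymous differences: 2.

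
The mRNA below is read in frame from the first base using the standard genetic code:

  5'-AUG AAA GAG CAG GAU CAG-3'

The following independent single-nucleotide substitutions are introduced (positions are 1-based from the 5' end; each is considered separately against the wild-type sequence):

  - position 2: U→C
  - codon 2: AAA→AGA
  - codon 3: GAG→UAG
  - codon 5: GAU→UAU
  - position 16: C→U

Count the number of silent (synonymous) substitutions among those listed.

0

Codon 1: AUG (Met) → ACG (Thr) — missense.
Codon 2: AAA (Lys) → AGA (Arg) — missense.
Codon 3: GAG (Glu) → UAG (Stop) — nonsense.
Codon 5: GAU (Asp) → UAU (Tyr) — missense.
Codon 6: CAG (Gln) → UAG (Stop) — nonsense.
Synonymous: 0 of 5.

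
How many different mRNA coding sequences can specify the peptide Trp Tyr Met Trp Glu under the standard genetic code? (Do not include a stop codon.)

Trp: 1 codon.
Tyr: 2 codons.
Met: 1 codon.
Trp: 1 codon.
Glu: 2 codons.
1 × 2 × 1 × 1 × 2 = 4.

4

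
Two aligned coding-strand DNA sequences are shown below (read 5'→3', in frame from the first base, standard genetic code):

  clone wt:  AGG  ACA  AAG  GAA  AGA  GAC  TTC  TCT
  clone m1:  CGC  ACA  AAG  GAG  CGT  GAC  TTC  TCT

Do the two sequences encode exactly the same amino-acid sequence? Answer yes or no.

Codon 1: AGG Arg / CGC Arg — synonymous.
Codon 2: ACA Thr / ACA Thr — identical.
Codon 3: AAG Lys / AAG Lys — identical.
Codon 4: GAA Glu / GAG Glu — synonymous.
Codon 5: AGA Arg / CGT Arg — synonymous.
Codon 6: GAC Asp / GAC Asp — identical.
Codon 7: TTC Phe / TTC Phe — identical.
Codon 8: TCT Ser / TCT Ser — identical.
Nonsynonymous differences: 0 → same protein.

yes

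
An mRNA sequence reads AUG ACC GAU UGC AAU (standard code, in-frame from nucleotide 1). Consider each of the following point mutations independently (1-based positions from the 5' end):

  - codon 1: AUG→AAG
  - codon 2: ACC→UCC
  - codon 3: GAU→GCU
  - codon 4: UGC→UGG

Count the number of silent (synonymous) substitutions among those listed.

Codon 1: AUG (Met) → AAG (Lys) — missense.
Codon 2: ACC (Thr) → UCC (Ser) — missense.
Codon 3: GAU (Asp) → GCU (Ala) — missense.
Codon 4: UGC (Cys) → UGG (Trp) — missense.
Synonymous: 0 of 4.

0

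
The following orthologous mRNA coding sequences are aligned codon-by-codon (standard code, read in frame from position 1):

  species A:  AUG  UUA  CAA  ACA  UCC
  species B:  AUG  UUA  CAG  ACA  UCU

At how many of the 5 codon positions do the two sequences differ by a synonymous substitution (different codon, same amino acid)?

2

Codon 1: AUG Met / AUG Met — identical.
Codon 2: UUA Leu / UUA Leu — identical.
Codon 3: CAA Gln / CAG Gln — synonymous.
Codon 4: ACA Thr / ACA Thr — identical.
Codon 5: UCC Ser / UCU Ser — synonymous.
Synonymous differences: 2.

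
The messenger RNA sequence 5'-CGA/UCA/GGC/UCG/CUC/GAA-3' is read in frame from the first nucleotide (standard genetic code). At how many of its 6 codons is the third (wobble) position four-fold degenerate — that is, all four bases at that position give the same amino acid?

5

Codon 1 CGA (Arg): third position 4-fold.
Codon 2 UCA (Ser): third position 4-fold.
Codon 3 GGC (Gly): third position 4-fold.
Codon 4 UCG (Ser): third position 4-fold.
Codon 5 CUC (Leu): third position 4-fold.
Codon 6 GAA (Glu): third position 2-fold.
Four-fold degenerate third positions: 5.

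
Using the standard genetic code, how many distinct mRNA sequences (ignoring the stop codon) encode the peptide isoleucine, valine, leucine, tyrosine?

144

Ile: 3 codons.
Val: 4 codons.
Leu: 6 codons.
Tyr: 2 codons.
3 × 4 × 6 × 2 = 144.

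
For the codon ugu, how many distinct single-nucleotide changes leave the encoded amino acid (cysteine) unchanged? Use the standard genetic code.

1

Position 1: none → 0 synonymous.
Position 2: none → 0 synonymous.
Position 3: UGC → 1 synonymous.
Total: 0 + 0 + 1 = 1.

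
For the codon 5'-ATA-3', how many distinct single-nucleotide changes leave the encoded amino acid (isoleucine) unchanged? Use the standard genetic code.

2

Position 1: none → 0 synonymous.
Position 2: none → 0 synonymous.
Position 3: ATT, ATC → 2 synonymous.
Total: 0 + 0 + 2 = 2.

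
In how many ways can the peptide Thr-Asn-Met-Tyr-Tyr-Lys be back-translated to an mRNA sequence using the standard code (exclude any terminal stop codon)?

64

Thr: 4 codons.
Asn: 2 codons.
Met: 1 codon.
Tyr: 2 codons.
Tyr: 2 codons.
Lys: 2 codons.
4 × 2 × 1 × 2 × 2 × 2 = 64.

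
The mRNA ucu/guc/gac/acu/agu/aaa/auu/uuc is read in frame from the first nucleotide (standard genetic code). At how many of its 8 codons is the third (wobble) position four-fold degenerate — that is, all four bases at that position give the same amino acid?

3

Codon 1 UCU (Ser): third position 4-fold.
Codon 2 GUC (Val): third position 4-fold.
Codon 3 GAC (Asp): third position 2-fold.
Codon 4 ACU (Thr): third position 4-fold.
Codon 5 AGU (Ser): third position 2-fold.
Codon 6 AAA (Lys): third position 2-fold.
Codon 7 AUU (Ile): third position 3-fold.
Codon 8 UUC (Phe): third position 2-fold.
Four-fold degenerate third positions: 3.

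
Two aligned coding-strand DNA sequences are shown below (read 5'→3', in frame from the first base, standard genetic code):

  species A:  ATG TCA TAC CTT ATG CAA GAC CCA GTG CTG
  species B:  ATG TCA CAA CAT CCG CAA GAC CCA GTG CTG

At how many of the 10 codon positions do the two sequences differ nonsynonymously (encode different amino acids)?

Codon 1: ATG Met / ATG Met — identical.
Codon 2: TCA Ser / TCA Ser — identical.
Codon 3: TAC Tyr / CAA Gln — nonsynonymous.
Codon 4: CTT Leu / CAT His — nonsynonymous.
Codon 5: ATG Met / CCG Pro — nonsynonymous.
Codon 6: CAA Gln / CAA Gln — identical.
Codon 7: GAC Asp / GAC Asp — identical.
Codon 8: CCA Pro / CCA Pro — identical.
Codon 9: GTG Val / GTG Val — identical.
Codon 10: CTG Leu / CTG Leu — identical.
Nonsynonymous differences: 3.

3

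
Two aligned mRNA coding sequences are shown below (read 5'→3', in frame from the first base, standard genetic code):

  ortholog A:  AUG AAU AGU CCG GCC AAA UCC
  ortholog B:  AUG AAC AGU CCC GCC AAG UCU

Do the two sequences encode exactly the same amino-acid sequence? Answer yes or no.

yes

Codon 1: AUG Met / AUG Met — identical.
Codon 2: AAU Asn / AAC Asn — synonymous.
Codon 3: AGU Ser / AGU Ser — identical.
Codon 4: CCG Pro / CCC Pro — synonymous.
Codon 5: GCC Ala / GCC Ala — identical.
Codon 6: AAA Lys / AAG Lys — synonymous.
Codon 7: UCC Ser / UCU Ser — synonymous.
Nonsynonymous differences: 0 → same protein.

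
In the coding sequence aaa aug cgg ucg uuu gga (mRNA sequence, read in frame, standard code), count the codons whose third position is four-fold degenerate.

3

Codon 1 AAA (Lys): third position 2-fold.
Codon 2 AUG (Met): third position 1-fold.
Codon 3 CGG (Arg): third position 4-fold.
Codon 4 UCG (Ser): third position 4-fold.
Codon 5 UUU (Phe): third position 2-fold.
Codon 6 GGA (Gly): third position 4-fold.
Four-fold degenerate third positions: 3.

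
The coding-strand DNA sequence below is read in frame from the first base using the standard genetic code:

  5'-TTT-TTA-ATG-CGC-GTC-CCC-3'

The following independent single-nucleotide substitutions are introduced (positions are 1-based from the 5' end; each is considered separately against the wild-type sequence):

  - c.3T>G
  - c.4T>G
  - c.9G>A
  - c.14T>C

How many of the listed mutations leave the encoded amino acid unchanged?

Codon 1: TTT (Phe) → TTG (Leu) — missense.
Codon 2: TTA (Leu) → GTA (Val) — missense.
Codon 3: ATG (Met) → ATA (Ile) — missense.
Codon 5: GTC (Val) → GCC (Ala) — missense.
Synonymous: 0 of 4.

0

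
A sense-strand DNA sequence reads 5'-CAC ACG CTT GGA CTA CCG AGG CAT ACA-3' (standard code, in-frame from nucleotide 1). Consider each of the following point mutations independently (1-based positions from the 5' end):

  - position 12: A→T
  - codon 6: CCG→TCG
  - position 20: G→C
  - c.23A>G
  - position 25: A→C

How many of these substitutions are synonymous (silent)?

Codon 4: GGA (Gly) → GGT (Gly) — synonymous.
Codon 6: CCG (Pro) → TCG (Ser) — missense.
Codon 7: AGG (Arg) → ACG (Thr) — missense.
Codon 8: CAT (His) → CGT (Arg) — missense.
Codon 9: ACA (Thr) → CCA (Pro) — missense.
Synonymous: 1 of 5.

1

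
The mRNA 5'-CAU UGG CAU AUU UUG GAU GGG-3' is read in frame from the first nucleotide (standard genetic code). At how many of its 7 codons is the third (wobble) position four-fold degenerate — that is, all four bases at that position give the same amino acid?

Codon 1 CAU (His): third position 2-fold.
Codon 2 UGG (Trp): third position 1-fold.
Codon 3 CAU (His): third position 2-fold.
Codon 4 AUU (Ile): third position 3-fold.
Codon 5 UUG (Leu): third position 2-fold.
Codon 6 GAU (Asp): third position 2-fold.
Codon 7 GGG (Gly): third position 4-fold.
Four-fold degenerate third positions: 1.

1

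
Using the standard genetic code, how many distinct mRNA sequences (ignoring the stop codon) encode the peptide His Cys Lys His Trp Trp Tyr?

32

His: 2 codons.
Cys: 2 codons.
Lys: 2 codons.
His: 2 codons.
Trp: 1 codon.
Trp: 1 codon.
Tyr: 2 codons.
2 × 2 × 2 × 2 × 1 × 1 × 2 = 32.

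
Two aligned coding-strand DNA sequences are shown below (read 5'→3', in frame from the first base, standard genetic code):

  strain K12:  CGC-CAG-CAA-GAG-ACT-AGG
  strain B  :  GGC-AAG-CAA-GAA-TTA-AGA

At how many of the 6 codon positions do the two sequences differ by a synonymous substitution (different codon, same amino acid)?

2

Codon 1: CGC Arg / GGC Gly — nonsynonymous.
Codon 2: CAG Gln / AAG Lys — nonsynonymous.
Codon 3: CAA Gln / CAA Gln — identical.
Codon 4: GAG Glu / GAA Glu — synonymous.
Codon 5: ACT Thr / TTA Leu — nonsynonymous.
Codon 6: AGG Arg / AGA Arg — synonymous.
Synonymous differences: 2.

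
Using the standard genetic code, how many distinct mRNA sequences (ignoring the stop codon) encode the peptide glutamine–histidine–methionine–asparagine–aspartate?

Gln: 2 codons.
His: 2 codons.
Met: 1 codon.
Asn: 2 codons.
Asp: 2 codons.
2 × 2 × 1 × 2 × 2 = 16.

16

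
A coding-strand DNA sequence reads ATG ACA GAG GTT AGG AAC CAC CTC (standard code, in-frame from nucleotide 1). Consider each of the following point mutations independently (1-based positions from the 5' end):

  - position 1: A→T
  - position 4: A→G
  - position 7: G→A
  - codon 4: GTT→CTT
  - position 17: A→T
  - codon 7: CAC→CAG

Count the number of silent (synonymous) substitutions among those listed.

Codon 1: ATG (Met) → TTG (Leu) — missense.
Codon 2: ACA (Thr) → GCA (Ala) — missense.
Codon 3: GAG (Glu) → AAG (Lys) — missense.
Codon 4: GTT (Val) → CTT (Leu) — missense.
Codon 6: AAC (Asn) → ATC (Ile) — missense.
Codon 7: CAC (His) → CAG (Gln) — missense.
Synonymous: 0 of 6.

0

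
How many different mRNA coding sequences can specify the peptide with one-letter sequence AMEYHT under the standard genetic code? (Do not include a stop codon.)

128

Ala: 4 codons.
Met: 1 codon.
Glu: 2 codons.
Tyr: 2 codons.
His: 2 codons.
Thr: 4 codons.
4 × 1 × 2 × 2 × 2 × 4 = 128.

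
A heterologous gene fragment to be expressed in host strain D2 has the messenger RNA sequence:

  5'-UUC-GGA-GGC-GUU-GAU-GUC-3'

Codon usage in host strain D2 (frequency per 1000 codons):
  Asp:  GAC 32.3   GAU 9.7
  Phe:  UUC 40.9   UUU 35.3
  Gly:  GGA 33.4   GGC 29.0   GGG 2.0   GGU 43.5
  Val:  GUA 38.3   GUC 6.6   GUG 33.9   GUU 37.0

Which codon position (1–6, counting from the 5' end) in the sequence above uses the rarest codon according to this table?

Codon 1 UUC (Phe): 40.9 per 1000.
Codon 2 GGA (Gly): 33.4 per 1000.
Codon 3 GGC (Gly): 29.0 per 1000.
Codon 4 GUU (Val): 37.0 per 1000.
Codon 5 GAU (Asp): 9.7 per 1000.
Codon 6 GUC (Val): 6.6 per 1000.
Lowest frequency is 6.6 at codon 6.

6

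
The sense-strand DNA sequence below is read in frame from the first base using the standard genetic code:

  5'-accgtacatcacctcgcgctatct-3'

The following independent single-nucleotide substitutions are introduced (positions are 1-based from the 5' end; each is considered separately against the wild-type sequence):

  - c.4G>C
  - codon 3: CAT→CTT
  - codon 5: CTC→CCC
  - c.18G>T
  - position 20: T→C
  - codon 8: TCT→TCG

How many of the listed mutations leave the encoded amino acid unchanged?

Codon 2: GTA (Val) → CTA (Leu) — missense.
Codon 3: CAT (His) → CTT (Leu) — missense.
Codon 5: CTC (Leu) → CCC (Pro) — missense.
Codon 6: GCG (Ala) → GCT (Ala) — synonymous.
Codon 7: CTA (Leu) → CCA (Pro) — missense.
Codon 8: TCT (Ser) → TCG (Ser) — synonymous.
Synonymous: 2 of 6.

2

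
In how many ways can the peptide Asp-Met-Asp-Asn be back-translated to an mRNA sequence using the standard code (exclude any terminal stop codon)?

8

Asp: 2 codons.
Met: 1 codon.
Asp: 2 codons.
Asn: 2 codons.
2 × 1 × 2 × 2 = 8.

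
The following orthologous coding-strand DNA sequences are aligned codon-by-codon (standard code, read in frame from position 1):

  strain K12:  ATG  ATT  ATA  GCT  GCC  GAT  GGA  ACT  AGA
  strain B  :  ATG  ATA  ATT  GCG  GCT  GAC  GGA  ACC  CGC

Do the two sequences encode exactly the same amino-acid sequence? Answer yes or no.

Codon 1: ATG Met / ATG Met — identical.
Codon 2: ATT Ile / ATA Ile — synonymous.
Codon 3: ATA Ile / ATT Ile — synonymous.
Codon 4: GCT Ala / GCG Ala — synonymous.
Codon 5: GCC Ala / GCT Ala — synonymous.
Codon 6: GAT Asp / GAC Asp — synonymous.
Codon 7: GGA Gly / GGA Gly — identical.
Codon 8: ACT Thr / ACC Thr — synonymous.
Codon 9: AGA Arg / CGC Arg — synonymous.
Nonsynonymous differences: 0 → same protein.

yes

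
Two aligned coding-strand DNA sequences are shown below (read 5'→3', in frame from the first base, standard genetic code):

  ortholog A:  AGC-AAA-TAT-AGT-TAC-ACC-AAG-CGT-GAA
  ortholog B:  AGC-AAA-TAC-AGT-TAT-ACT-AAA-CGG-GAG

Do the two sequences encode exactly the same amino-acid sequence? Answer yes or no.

yes

Codon 1: AGC Ser / AGC Ser — identical.
Codon 2: AAA Lys / AAA Lys — identical.
Codon 3: TAT Tyr / TAC Tyr — synonymous.
Codon 4: AGT Ser / AGT Ser — identical.
Codon 5: TAC Tyr / TAT Tyr — synonymous.
Codon 6: ACC Thr / ACT Thr — synonymous.
Codon 7: AAG Lys / AAA Lys — synonymous.
Codon 8: CGT Arg / CGG Arg — synonymous.
Codon 9: GAA Glu / GAG Glu — synonymous.
Nonsynonymous differences: 0 → same protein.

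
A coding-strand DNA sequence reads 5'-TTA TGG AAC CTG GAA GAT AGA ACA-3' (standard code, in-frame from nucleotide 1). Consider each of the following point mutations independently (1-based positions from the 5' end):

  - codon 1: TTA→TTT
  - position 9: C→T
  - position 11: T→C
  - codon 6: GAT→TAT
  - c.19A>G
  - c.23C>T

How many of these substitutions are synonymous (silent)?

1

Codon 1: TTA (Leu) → TTT (Phe) — missense.
Codon 3: AAC (Asn) → AAT (Asn) — synonymous.
Codon 4: CTG (Leu) → CCG (Pro) — missense.
Codon 6: GAT (Asp) → TAT (Tyr) — missense.
Codon 7: AGA (Arg) → GGA (Gly) — missense.
Codon 8: ACA (Thr) → ATA (Ile) — missense.
Synonymous: 1 of 6.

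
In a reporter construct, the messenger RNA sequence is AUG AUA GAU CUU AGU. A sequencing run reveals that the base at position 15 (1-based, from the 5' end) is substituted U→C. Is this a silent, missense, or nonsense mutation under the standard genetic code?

silent

Position 15 falls in codon 5: AGU → Ser.
After the substitution the codon is AGC → Ser.
Both encode Ser, so the change is synonymous.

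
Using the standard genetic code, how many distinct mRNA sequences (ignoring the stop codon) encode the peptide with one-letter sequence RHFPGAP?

6144

Arg: 6 codons.
His: 2 codons.
Phe: 2 codons.
Pro: 4 codons.
Gly: 4 codons.
Ala: 4 codons.
Pro: 4 codons.
6 × 2 × 2 × 4 × 4 × 4 × 4 = 6144.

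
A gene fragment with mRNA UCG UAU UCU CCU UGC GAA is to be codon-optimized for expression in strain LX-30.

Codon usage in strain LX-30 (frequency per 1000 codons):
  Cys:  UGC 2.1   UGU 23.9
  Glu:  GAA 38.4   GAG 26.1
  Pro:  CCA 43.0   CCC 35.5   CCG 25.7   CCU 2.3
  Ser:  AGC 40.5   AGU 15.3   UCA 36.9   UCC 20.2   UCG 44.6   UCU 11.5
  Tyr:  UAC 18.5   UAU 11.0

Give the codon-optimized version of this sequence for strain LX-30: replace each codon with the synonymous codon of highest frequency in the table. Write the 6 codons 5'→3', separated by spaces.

Codon 1 (Ser): best is UCG at 44.6.
Codon 2 (Tyr): best is UAC at 18.5.
Codon 3 (Ser): best is UCG at 44.6.
Codon 4 (Pro): best is CCA at 43.0.
Codon 5 (Cys): best is UGU at 23.9.
Codon 6 (Glu): best is GAA at 38.4.

UCG UAC UCG CCA UGU GAA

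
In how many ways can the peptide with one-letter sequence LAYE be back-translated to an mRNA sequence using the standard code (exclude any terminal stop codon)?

Leu: 6 codons.
Ala: 4 codons.
Tyr: 2 codons.
Glu: 2 codons.
6 × 4 × 2 × 2 = 96.

96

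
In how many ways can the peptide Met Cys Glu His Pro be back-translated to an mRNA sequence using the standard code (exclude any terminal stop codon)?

Met: 1 codon.
Cys: 2 codons.
Glu: 2 codons.
His: 2 codons.
Pro: 4 codons.
1 × 2 × 2 × 2 × 4 = 32.

32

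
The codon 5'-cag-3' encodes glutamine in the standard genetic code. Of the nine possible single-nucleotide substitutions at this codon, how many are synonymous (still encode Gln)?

Position 1: none → 0 synonymous.
Position 2: none → 0 synonymous.
Position 3: CAA → 1 synonymous.
Total: 0 + 0 + 1 = 1.

1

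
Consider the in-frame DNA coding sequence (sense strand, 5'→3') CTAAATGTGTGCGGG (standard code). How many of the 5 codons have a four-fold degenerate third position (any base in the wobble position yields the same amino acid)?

Codon 1 CTA (Leu): third position 4-fold.
Codon 2 AAT (Asn): third position 2-fold.
Codon 3 GTG (Val): third position 4-fold.
Codon 4 TGC (Cys): third position 2-fold.
Codon 5 GGG (Gly): third position 4-fold.
Four-fold degenerate third positions: 3.

3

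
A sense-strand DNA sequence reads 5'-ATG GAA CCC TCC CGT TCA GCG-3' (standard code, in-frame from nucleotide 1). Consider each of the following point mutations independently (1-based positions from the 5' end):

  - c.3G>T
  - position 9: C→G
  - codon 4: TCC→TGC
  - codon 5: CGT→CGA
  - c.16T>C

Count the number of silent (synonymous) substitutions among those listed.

Codon 1: ATG (Met) → ATT (Ile) — missense.
Codon 3: CCC (Pro) → CCG (Pro) — synonymous.
Codon 4: TCC (Ser) → TGC (Cys) — missense.
Codon 5: CGT (Arg) → CGA (Arg) — synonymous.
Codon 6: TCA (Ser) → CCA (Pro) — missense.
Synonymous: 2 of 5.

2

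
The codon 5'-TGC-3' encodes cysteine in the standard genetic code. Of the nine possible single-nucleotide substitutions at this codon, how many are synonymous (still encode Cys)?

Position 1: none → 0 synonymous.
Position 2: none → 0 synonymous.
Position 3: TGT → 1 synonymous.
Total: 0 + 0 + 1 = 1.

1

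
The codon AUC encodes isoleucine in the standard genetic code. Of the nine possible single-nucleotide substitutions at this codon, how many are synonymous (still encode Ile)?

2

Position 1: none → 0 synonymous.
Position 2: none → 0 synonymous.
Position 3: AUU, AUA → 2 synonymous.
Total: 0 + 0 + 2 = 2.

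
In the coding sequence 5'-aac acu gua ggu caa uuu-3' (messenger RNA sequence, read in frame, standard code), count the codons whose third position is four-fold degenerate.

Codon 1 AAC (Asn): third position 2-fold.
Codon 2 ACU (Thr): third position 4-fold.
Codon 3 GUA (Val): third position 4-fold.
Codon 4 GGU (Gly): third position 4-fold.
Codon 5 CAA (Gln): third position 2-fold.
Codon 6 UUU (Phe): third position 2-fold.
Four-fold degenerate third positions: 3.

3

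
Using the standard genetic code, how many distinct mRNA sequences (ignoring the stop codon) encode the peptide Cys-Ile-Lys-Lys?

Cys: 2 codons.
Ile: 3 codons.
Lys: 2 codons.
Lys: 2 codons.
2 × 3 × 2 × 2 = 24.

24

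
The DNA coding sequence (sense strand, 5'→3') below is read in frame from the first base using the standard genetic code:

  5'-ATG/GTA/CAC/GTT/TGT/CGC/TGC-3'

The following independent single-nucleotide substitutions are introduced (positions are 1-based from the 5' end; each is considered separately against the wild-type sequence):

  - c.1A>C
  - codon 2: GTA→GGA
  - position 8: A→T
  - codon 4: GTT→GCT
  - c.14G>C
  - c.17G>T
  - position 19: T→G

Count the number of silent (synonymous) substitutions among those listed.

Codon 1: ATG (Met) → CTG (Leu) — missense.
Codon 2: GTA (Val) → GGA (Gly) — missense.
Codon 3: CAC (His) → CTC (Leu) — missense.
Codon 4: GTT (Val) → GCT (Ala) — missense.
Codon 5: TGT (Cys) → TCT (Ser) — missense.
Codon 6: CGC (Arg) → CTC (Leu) — missense.
Codon 7: TGC (Cys) → GGC (Gly) — missense.
Synonymous: 0 of 7.

0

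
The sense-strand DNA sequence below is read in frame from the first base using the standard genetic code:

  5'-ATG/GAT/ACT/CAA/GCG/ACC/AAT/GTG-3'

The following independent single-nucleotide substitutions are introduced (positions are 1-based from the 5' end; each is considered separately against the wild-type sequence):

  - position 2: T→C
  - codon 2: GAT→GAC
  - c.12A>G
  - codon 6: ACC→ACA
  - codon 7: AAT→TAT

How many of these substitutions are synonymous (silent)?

3

Codon 1: ATG (Met) → ACG (Thr) — missense.
Codon 2: GAT (Asp) → GAC (Asp) — synonymous.
Codon 4: CAA (Gln) → CAG (Gln) — synonymous.
Codon 6: ACC (Thr) → ACA (Thr) — synonymous.
Codon 7: AAT (Asn) → TAT (Tyr) — missense.
Synonymous: 3 of 5.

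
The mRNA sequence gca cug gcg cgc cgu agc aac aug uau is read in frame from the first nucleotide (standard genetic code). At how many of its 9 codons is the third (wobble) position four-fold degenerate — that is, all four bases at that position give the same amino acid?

5

Codon 1 GCA (Ala): third position 4-fold.
Codon 2 CUG (Leu): third position 4-fold.
Codon 3 GCG (Ala): third position 4-fold.
Codon 4 CGC (Arg): third position 4-fold.
Codon 5 CGU (Arg): third position 4-fold.
Codon 6 AGC (Ser): third position 2-fold.
Codon 7 AAC (Asn): third position 2-fold.
Codon 8 AUG (Met): third position 1-fold.
Codon 9 UAU (Tyr): third position 2-fold.
Four-fold degenerate third positions: 5.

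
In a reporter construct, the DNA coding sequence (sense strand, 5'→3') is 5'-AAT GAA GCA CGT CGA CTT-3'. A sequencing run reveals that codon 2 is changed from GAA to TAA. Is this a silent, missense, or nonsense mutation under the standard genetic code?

nonsense

Position 4 falls in codon 2: GAA → Glu.
After the substitution the codon is TAA → Stop.
The new codon is a stop codon, so this is a nonsense mutation.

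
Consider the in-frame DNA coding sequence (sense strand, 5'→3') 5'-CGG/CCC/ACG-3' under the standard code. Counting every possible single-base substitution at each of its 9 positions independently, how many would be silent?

10

Codon 1 (CGG, Arg): 4 synonymous substitutions.
Codon 2 (CCC, Pro): 3 synonymous substitutions.
Codon 3 (ACG, Thr): 3 synonymous substitutions.
Total: 4 + 3 + 3 = 10.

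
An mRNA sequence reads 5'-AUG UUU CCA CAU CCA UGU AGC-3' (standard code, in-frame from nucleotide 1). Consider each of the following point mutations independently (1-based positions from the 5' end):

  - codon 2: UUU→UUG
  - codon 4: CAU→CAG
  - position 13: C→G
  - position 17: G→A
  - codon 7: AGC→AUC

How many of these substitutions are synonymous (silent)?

Codon 2: UUU (Phe) → UUG (Leu) — missense.
Codon 4: CAU (His) → CAG (Gln) — missense.
Codon 5: CCA (Pro) → GCA (Ala) — missense.
Codon 6: UGU (Cys) → UAU (Tyr) — missense.
Codon 7: AGC (Ser) → AUC (Ile) — missense.
Synonymous: 0 of 5.

0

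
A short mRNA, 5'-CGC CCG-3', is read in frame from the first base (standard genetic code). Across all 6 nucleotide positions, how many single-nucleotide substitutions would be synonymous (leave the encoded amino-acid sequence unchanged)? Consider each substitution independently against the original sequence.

6

Codon 1 (CGC, Arg): 3 synonymous substitutions.
Codon 2 (CCG, Pro): 3 synonymous substitutions.
Total: 3 + 3 = 6.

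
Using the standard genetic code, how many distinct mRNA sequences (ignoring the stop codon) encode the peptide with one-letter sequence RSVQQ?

576

Arg: 6 codons.
Ser: 6 codons.
Val: 4 codons.
Gln: 2 codons.
Gln: 2 codons.
6 × 6 × 4 × 2 × 2 = 576.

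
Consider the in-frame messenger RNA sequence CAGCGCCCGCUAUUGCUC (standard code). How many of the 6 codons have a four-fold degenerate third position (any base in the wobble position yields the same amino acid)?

Codon 1 CAG (Gln): third position 2-fold.
Codon 2 CGC (Arg): third position 4-fold.
Codon 3 CCG (Pro): third position 4-fold.
Codon 4 CUA (Leu): third position 4-fold.
Codon 5 UUG (Leu): third position 2-fold.
Codon 6 CUC (Leu): third position 4-fold.
Four-fold degenerate third positions: 4.

4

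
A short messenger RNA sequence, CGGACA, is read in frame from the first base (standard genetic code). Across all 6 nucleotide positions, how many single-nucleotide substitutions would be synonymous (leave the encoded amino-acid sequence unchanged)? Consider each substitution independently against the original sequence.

7

Codon 1 (CGG, Arg): 4 synonymous substitutions.
Codon 2 (ACA, Thr): 3 synonymous substitutions.
Total: 4 + 3 = 7.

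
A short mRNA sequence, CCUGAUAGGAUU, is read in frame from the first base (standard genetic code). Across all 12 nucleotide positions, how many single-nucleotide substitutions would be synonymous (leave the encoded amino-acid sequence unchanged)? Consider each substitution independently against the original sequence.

Codon 1 (CCU, Pro): 3 synonymous substitutions.
Codon 2 (GAU, Asp): 1 synonymous substitution.
Codon 3 (AGG, Arg): 2 synonymous substitutions.
Codon 4 (AUU, Ile): 2 synonymous substitutions.
Total: 3 + 1 + 2 + 2 = 8.

8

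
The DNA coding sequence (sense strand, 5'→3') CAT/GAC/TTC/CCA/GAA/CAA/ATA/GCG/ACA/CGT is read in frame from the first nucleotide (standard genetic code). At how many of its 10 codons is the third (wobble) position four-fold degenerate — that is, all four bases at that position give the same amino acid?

Codon 1 CAT (His): third position 2-fold.
Codon 2 GAC (Asp): third position 2-fold.
Codon 3 TTC (Phe): third position 2-fold.
Codon 4 CCA (Pro): third position 4-fold.
Codon 5 GAA (Glu): third position 2-fold.
Codon 6 CAA (Gln): third position 2-fold.
Codon 7 ATA (Ile): third position 3-fold.
Codon 8 GCG (Ala): third position 4-fold.
Codon 9 ACA (Thr): third position 4-fold.
Codon 10 CGT (Arg): third position 4-fold.
Four-fold degenerate third positions: 4.

4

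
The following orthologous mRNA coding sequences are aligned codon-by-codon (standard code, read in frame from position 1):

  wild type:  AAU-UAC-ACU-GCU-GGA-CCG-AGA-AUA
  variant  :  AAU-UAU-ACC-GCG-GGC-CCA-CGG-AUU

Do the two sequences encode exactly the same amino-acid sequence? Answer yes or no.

Codon 1: AAU Asn / AAU Asn — identical.
Codon 2: UAC Tyr / UAU Tyr — synonymous.
Codon 3: ACU Thr / ACC Thr — synonymous.
Codon 4: GCU Ala / GCG Ala — synonymous.
Codon 5: GGA Gly / GGC Gly — synonymous.
Codon 6: CCG Pro / CCA Pro — synonymous.
Codon 7: AGA Arg / CGG Arg — synonymous.
Codon 8: AUA Ile / AUU Ile — synonymous.
Nonsynonymous differences: 0 → same protein.

yes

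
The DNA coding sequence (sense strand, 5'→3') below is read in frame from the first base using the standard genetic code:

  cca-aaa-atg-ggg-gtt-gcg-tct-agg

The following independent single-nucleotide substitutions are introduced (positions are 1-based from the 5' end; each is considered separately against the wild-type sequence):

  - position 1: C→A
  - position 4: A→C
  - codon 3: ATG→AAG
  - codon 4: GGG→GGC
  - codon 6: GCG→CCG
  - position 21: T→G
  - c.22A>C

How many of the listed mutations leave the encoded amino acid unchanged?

3

Codon 1: CCA (Pro) → ACA (Thr) — missense.
Codon 2: AAA (Lys) → CAA (Gln) — missense.
Codon 3: ATG (Met) → AAG (Lys) — missense.
Codon 4: GGG (Gly) → GGC (Gly) — synonymous.
Codon 6: GCG (Ala) → CCG (Pro) — missense.
Codon 7: TCT (Ser) → TCG (Ser) — synonymous.
Codon 8: AGG (Arg) → CGG (Arg) — synonymous.
Synonymous: 3 of 7.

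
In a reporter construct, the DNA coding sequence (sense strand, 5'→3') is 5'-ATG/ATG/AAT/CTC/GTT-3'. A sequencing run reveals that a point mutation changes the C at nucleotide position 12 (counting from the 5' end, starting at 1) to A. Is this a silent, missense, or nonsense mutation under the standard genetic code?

Position 12 falls in codon 4: CTC → Leu.
After the substitution the codon is CTA → Leu.
Both encode Leu, so the change is synonymous.

silent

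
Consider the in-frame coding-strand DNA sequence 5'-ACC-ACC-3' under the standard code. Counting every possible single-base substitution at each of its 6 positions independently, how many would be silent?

6

Codon 1 (ACC, Thr): 3 synonymous substitutions.
Codon 2 (ACC, Thr): 3 synonymous substitutions.
Total: 3 + 3 = 6.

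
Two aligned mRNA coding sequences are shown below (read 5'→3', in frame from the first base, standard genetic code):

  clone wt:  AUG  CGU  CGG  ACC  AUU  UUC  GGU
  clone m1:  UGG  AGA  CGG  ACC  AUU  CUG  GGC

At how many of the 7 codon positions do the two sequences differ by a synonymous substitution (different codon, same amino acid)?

2

Codon 1: AUG Met / UGG Trp — nonsynonymous.
Codon 2: CGU Arg / AGA Arg — synonymous.
Codon 3: CGG Arg / CGG Arg — identical.
Codon 4: ACC Thr / ACC Thr — identical.
Codon 5: AUU Ile / AUU Ile — identical.
Codon 6: UUC Phe / CUG Leu — nonsynonymous.
Codon 7: GGU Gly / GGC Gly — synonymous.
Synonymous differences: 2.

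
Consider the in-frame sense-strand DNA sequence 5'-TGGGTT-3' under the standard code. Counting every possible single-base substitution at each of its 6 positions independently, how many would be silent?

3

Codon 1 (TGG, Trp): 0 synonymous substitutions.
Codon 2 (GTT, Val): 3 synonymous substitutions.
Total: 0 + 3 = 3.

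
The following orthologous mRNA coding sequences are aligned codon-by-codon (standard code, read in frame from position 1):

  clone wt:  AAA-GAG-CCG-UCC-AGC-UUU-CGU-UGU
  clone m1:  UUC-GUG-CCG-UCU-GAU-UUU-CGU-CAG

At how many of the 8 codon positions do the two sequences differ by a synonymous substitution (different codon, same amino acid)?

1

Codon 1: AAA Lys / UUC Phe — nonsynonymous.
Codon 2: GAG Glu / GUG Val — nonsynonymous.
Codon 3: CCG Pro / CCG Pro — identical.
Codon 4: UCC Ser / UCU Ser — synonymous.
Codon 5: AGC Ser / GAU Asp — nonsynonymous.
Codon 6: UUU Phe / UUU Phe — identical.
Codon 7: CGU Arg / CGU Arg — identical.
Codon 8: UGU Cys / CAG Gln — nonsynonymous.
Synonymous differences: 1.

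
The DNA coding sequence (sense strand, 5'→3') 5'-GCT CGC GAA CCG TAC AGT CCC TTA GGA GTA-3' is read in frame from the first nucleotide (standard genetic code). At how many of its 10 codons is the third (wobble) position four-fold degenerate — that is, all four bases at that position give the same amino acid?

Codon 1 GCT (Ala): third position 4-fold.
Codon 2 CGC (Arg): third position 4-fold.
Codon 3 GAA (Glu): third position 2-fold.
Codon 4 CCG (Pro): third position 4-fold.
Codon 5 TAC (Tyr): third position 2-fold.
Codon 6 AGT (Ser): third position 2-fold.
Codon 7 CCC (Pro): third position 4-fold.
Codon 8 TTA (Leu): third position 2-fold.
Codon 9 GGA (Gly): third position 4-fold.
Codon 10 GTA (Val): third position 4-fold.
Four-fold degenerate third positions: 6.

6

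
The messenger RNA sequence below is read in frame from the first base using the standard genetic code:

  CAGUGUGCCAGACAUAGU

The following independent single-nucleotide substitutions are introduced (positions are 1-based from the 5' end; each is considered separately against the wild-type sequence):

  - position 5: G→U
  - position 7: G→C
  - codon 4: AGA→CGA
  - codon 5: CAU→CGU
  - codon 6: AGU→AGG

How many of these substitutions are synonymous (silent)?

Codon 2: UGU (Cys) → UUU (Phe) — missense.
Codon 3: GCC (Ala) → CCC (Pro) — missense.
Codon 4: AGA (Arg) → CGA (Arg) — synonymous.
Codon 5: CAU (His) → CGU (Arg) — missense.
Codon 6: AGU (Ser) → AGG (Arg) — missense.
Synonymous: 1 of 5.

1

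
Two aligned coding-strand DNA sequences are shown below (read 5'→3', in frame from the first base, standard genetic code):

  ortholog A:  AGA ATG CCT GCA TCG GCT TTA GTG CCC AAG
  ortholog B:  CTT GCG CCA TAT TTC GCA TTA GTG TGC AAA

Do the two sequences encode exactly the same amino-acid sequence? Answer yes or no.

Codon 1: AGA Arg / CTT Leu — nonsynonymous.
Codon 2: ATG Met / GCG Ala — nonsynonymous.
Codon 3: CCT Pro / CCA Pro — synonymous.
Codon 4: GCA Ala / TAT Tyr — nonsynonymous.
Codon 5: TCG Ser / TTC Phe — nonsynonymous.
Codon 6: GCT Ala / GCA Ala — synonymous.
Codon 7: TTA Leu / TTA Leu — identical.
Codon 8: GTG Val / GTG Val — identical.
Codon 9: CCC Pro / TGC Cys — nonsynonymous.
Codon 10: AAG Lys / AAA Lys — synonymous.
Nonsynonymous differences: 5 → different protein.

no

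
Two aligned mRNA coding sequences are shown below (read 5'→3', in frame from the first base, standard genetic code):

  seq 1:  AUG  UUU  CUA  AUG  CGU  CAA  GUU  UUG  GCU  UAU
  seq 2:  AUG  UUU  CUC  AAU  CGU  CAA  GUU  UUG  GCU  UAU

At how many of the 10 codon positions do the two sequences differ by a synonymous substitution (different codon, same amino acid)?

1

Codon 1: AUG Met / AUG Met — identical.
Codon 2: UUU Phe / UUU Phe — identical.
Codon 3: CUA Leu / CUC Leu — synonymous.
Codon 4: AUG Met / AAU Asn — nonsynonymous.
Codon 5: CGU Arg / CGU Arg — identical.
Codon 6: CAA Gln / CAA Gln — identical.
Codon 7: GUU Val / GUU Val — identical.
Codon 8: UUG Leu / UUG Leu — identical.
Codon 9: GCU Ala / GCU Ala — identical.
Codon 10: UAU Tyr / UAU Tyr — identical.
Synonymous differences: 1.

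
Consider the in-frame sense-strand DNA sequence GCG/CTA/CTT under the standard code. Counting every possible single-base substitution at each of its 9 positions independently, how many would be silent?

10

Codon 1 (GCG, Ala): 3 synonymous substitutions.
Codon 2 (CTA, Leu): 4 synonymous substitutions.
Codon 3 (CTT, Leu): 3 synonymous substitutions.
Total: 3 + 4 + 3 = 10.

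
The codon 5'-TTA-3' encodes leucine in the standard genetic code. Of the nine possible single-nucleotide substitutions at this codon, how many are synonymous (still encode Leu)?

Position 1: CTA → 1 synonymous.
Position 2: none → 0 synonymous.
Position 3: TTG → 1 synonymous.
Total: 1 + 0 + 1 = 2.

2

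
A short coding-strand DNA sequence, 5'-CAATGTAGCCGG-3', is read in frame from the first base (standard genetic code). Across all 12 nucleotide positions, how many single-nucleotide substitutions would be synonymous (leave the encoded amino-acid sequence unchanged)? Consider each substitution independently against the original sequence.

7

Codon 1 (CAA, Gln): 1 synonymous substitution.
Codon 2 (TGT, Cys): 1 synonymous substitution.
Codon 3 (AGC, Ser): 1 synonymous substitution.
Codon 4 (CGG, Arg): 4 synonymous substitutions.
Total: 1 + 1 + 1 + 4 = 7.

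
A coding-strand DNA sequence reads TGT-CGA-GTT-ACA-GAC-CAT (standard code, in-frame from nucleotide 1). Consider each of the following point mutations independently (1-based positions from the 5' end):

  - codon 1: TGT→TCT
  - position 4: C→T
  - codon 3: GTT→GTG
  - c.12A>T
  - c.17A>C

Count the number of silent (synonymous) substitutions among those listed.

2

Codon 1: TGT (Cys) → TCT (Ser) — missense.
Codon 2: CGA (Arg) → TGA (Stop) — nonsense.
Codon 3: GTT (Val) → GTG (Val) — synonymous.
Codon 4: ACA (Thr) → ACT (Thr) — synonymous.
Codon 6: CAT (His) → CCT (Pro) — missense.
Synonymous: 2 of 5.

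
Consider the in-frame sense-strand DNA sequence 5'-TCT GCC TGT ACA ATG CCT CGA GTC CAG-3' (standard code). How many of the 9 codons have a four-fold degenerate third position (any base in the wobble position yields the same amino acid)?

Codon 1 TCT (Ser): third position 4-fold.
Codon 2 GCC (Ala): third position 4-fold.
Codon 3 TGT (Cys): third position 2-fold.
Codon 4 ACA (Thr): third position 4-fold.
Codon 5 ATG (Met): third position 1-fold.
Codon 6 CCT (Pro): third position 4-fold.
Codon 7 CGA (Arg): third position 4-fold.
Codon 8 GTC (Val): third position 4-fold.
Codon 9 CAG (Gln): third position 2-fold.
Four-fold degenerate third positions: 6.

6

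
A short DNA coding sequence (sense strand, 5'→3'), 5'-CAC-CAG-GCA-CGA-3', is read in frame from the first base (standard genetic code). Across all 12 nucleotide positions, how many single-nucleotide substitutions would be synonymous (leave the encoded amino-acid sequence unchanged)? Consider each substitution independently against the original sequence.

9

Codon 1 (CAC, His): 1 synonymous substitution.
Codon 2 (CAG, Gln): 1 synonymous substitution.
Codon 3 (GCA, Ala): 3 synonymous substitutions.
Codon 4 (CGA, Arg): 4 synonymous substitutions.
Total: 1 + 1 + 3 + 4 = 9.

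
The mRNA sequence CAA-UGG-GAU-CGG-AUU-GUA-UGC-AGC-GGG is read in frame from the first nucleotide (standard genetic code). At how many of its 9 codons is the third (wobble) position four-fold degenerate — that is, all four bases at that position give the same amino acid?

Codon 1 CAA (Gln): third position 2-fold.
Codon 2 UGG (Trp): third position 1-fold.
Codon 3 GAU (Asp): third position 2-fold.
Codon 4 CGG (Arg): third position 4-fold.
Codon 5 AUU (Ile): third position 3-fold.
Codon 6 GUA (Val): third position 4-fold.
Codon 7 UGC (Cys): third position 2-fold.
Codon 8 AGC (Ser): third position 2-fold.
Codon 9 GGG (Gly): third position 4-fold.
Four-fold degenerate third positions: 3.

3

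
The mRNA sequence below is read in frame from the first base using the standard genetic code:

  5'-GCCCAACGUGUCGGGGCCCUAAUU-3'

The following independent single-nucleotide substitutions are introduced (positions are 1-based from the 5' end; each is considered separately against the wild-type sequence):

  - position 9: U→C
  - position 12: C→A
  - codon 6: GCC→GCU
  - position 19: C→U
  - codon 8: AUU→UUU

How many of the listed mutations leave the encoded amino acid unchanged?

Codon 3: CGU (Arg) → CGC (Arg) — synonymous.
Codon 4: GUC (Val) → GUA (Val) — synonymous.
Codon 6: GCC (Ala) → GCU (Ala) — synonymous.
Codon 7: CUA (Leu) → UUA (Leu) — synonymous.
Codon 8: AUU (Ile) → UUU (Phe) — missense.
Synonymous: 4 of 5.

4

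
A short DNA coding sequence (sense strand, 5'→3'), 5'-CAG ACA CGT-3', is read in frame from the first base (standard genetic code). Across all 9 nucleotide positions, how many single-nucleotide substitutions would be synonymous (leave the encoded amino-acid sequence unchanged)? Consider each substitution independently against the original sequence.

7

Codon 1 (CAG, Gln): 1 synonymous substitution.
Codon 2 (ACA, Thr): 3 synonymous substitutions.
Codon 3 (CGT, Arg): 3 synonymous substitutions.
Total: 1 + 3 + 3 = 7.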